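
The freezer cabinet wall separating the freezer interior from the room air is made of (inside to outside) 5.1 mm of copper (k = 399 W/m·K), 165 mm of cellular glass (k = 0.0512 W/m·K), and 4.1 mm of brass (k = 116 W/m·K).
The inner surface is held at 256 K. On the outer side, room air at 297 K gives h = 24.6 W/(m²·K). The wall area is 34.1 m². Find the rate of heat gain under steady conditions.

Thermal resistances in series:
R_copper = L/(kA) = 0.0051/(399×34.1) = 3.748×10^-7 K/W
R_cellular glass = L/(kA) = 0.165/(0.0512×34.1) = 0.09451 K/W
R_brass = L/(kA) = 0.0041/(116×34.1) = 1.037×10^-6 K/W
R_outer film = 1/(h_o·A) = 1/(24.6×34.1) = 0.001192 K/W
R_total = 0.0957 K/W
Q = ΔT / R_total = 41 / 0.0957

Q ≈ 428 W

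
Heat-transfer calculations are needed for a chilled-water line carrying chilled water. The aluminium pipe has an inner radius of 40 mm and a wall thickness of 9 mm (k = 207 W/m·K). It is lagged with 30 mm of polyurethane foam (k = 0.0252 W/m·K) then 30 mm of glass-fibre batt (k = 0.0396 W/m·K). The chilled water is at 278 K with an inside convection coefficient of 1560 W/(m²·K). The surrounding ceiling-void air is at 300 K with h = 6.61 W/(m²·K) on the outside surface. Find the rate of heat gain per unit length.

q′ ≈ 4.85 W/m

For a radial system each layer contributes R = ln(r_out/r_in)/(2πkL); films add R = 1/(hA).
R_inner film = 1/(h_i·2πr₁L) = 1/(1560×2π×0.04×1) = 0.002551 K/W
R_aluminium pipe wall = ln(49/40)/(2π×207×1) = 1.56×10^-4 K/W
R_polyurethane foam = ln(79/49)/(2π×0.0252×1) = 3.017 K/W
R_glass-fibre batt = ln(109/79)/(2π×0.0396×1) = 1.294 K/W
R_outer film = 1/(h_o·2πr_oL) = 1/(6.61×2π×0.109×1) = 0.2209 K/W
R_total = 4.534 K/W
Q = ΔT/R_total = 22/4.534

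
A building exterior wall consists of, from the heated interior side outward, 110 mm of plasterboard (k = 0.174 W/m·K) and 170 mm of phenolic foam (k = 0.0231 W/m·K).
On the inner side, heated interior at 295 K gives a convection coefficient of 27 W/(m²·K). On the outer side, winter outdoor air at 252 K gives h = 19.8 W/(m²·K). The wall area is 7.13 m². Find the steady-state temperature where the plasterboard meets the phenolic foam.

Series thermal resistances:
R_inner film = 1/(h_i·A) = 1/(27×7.13) = 0.005195 K/W
R_plasterboard = L/(kA) = 0.11/(0.174×7.13) = 0.08867 K/W
R_phenolic foam = L/(kA) = 0.17/(0.0231×7.13) = 1.032 K/W
R_outer film = 1/(h_o·A) = 1/(19.8×7.13) = 0.007083 K/W
R_total = 1.133 K/W;  Q = ΔT/R_total = 43/1.133 = 37.95 W
T_interface = T_inner − Q·ΣR(inner→interface) = 295 − 37.9×0.09386

T ≈ 291 K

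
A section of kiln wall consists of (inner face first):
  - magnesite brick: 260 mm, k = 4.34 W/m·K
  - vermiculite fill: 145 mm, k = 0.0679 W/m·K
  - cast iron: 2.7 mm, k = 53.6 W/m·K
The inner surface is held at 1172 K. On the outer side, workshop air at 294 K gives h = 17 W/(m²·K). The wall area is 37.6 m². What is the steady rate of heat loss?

Series thermal resistances:
R_magnesite brick = L/(kA) = 0.26/(4.34×37.6) = 0.001593 K/W
R_vermiculite fill = L/(kA) = 0.145/(0.0679×37.6) = 0.0568 K/W
R_cast iron = L/(kA) = 0.0027/(53.6×37.6) = 1.34×10^-6 K/W
R_outer film = 1/(h_o·A) = 1/(17×37.6) = 0.001564 K/W
R_total = 0.05995 K/W
Q = ΔT / R_total = 878 / 0.05995

Q ≈ 14600 W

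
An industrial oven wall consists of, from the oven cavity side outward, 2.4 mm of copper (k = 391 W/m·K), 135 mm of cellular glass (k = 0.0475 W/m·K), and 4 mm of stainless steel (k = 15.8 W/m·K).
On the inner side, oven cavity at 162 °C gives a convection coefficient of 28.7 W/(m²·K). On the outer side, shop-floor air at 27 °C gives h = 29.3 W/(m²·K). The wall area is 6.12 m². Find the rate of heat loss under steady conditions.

Q ≈ 284 W

Treating each layer as a thermal resistance in series:
R_inner film = 1/(h_i·A) = 1/(28.7×6.12) = 0.005693 K/W
R_copper = L/(kA) = 0.0024/(391×6.12) = 1.003×10^-6 K/W
R_cellular glass = L/(kA) = 0.135/(0.0475×6.12) = 0.4644 K/W
R_stainless steel = L/(kA) = 0.004/(15.8×6.12) = 4.137×10^-5 K/W
R_outer film = 1/(h_o·A) = 1/(29.3×6.12) = 0.005577 K/W
R_total = 0.4757 K/W
Q = ΔT / R_total = 135 / 0.4757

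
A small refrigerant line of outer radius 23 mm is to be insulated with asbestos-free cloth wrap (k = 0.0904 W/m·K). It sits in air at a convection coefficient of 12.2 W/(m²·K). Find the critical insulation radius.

For a cylinder r_cr = k/h = 0.0904/12.2
r_cr = 7.41 mm; since the bare radius (23 mm) is above r_cr, any added insulation will reduce heat loss.

r_cr ≈ 7.41 mm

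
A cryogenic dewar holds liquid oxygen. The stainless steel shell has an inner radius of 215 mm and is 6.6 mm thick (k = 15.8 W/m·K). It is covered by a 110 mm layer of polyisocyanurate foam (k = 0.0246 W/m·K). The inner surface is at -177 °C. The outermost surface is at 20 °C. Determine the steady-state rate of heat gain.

Each spherical layer contributes R = (1/r_i − 1/r_o)/(4πk):
R_stainless steel shell = (1/0.215 − 1/0.2216)/(4π×15.8) = 6.977×10^-4 K/W
R_polyisocyanurate foam = (1/0.2216 − 1/0.3316)/(4π×0.0246) = 4.842 K/W
R_total = 4.843 K/W
Q = ΔT/R_total = 197/4.843

Q ≈ 40.7 W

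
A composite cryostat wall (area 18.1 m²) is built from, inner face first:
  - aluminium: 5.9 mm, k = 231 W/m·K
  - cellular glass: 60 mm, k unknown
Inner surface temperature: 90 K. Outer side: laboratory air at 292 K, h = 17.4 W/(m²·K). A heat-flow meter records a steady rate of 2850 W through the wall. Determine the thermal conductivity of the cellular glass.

k ≈ 0.049 W/(m·K)

Treating each layer as a thermal resistance in series:
R_aluminium = L/(kA) = 0.0059/(231×18.1) = 1.411×10^-6 K/W
R_outer film = 1/(h_o·A) = 1/(17.4×18.1) = 0.003175 K/W
Sum of known resistances R_other = 0.003177 K/W
Total R = ΔT/Q = 202/2850 = 0.07088 K/W
R_cellular glass = R_total − R_other = 0.0677 K/W
k = L/(R·A) = 0.06/(0.0677×18.1)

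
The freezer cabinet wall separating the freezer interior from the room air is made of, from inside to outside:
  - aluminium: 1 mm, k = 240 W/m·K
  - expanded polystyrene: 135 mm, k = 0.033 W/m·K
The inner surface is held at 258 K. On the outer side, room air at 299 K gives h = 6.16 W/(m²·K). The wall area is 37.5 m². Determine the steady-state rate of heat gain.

Q ≈ 361 W

Thermal resistances in series:
R_aluminium = L/(kA) = 0.001/(240×37.5) = 1.111×10^-7 K/W
R_expanded polystyrene = L/(kA) = 0.135/(0.033×37.5) = 0.1091 K/W
R_outer film = 1/(h_o·A) = 1/(6.16×37.5) = 0.004329 K/W
R_total = 0.1134 K/W
Q = ΔT / R_total = 41 / 0.1134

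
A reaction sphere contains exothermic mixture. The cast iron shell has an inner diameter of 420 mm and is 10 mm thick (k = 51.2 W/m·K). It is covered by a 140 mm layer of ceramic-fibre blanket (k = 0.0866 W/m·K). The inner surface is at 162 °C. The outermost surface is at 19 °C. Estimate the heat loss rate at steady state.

For a spherical shell R = (1/r₁ − 1/r₂)/(4πk); film R = 1/(h·4πr²). In series:
R_cast iron shell = (1/0.21 − 1/0.22)/(4π×51.2) = 3.364×10^-4 K/W
R_ceramic-fibre blanket = (1/0.22 − 1/0.36)/(4π×0.0866) = 1.624 K/W
R_total = 1.625 K/W
Q = ΔT/R_total = 143/1.625

Q ≈ 88 W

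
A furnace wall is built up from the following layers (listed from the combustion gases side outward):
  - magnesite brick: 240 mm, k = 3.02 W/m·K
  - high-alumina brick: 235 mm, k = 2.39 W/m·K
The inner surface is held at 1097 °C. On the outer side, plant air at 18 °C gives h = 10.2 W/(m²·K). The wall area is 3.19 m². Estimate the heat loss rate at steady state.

Q ≈ 12500 W

Treating each layer as a thermal resistance in series:
R_magnesite brick = L/(kA) = 0.24/(3.02×3.19) = 0.02491 K/W
R_high-alumina brick = L/(kA) = 0.235/(2.39×3.19) = 0.03082 K/W
R_outer film = 1/(h_o·A) = 1/(10.2×3.19) = 0.03073 K/W
R_total = 0.08647 K/W
Q = ΔT / R_total = 1079 / 0.08647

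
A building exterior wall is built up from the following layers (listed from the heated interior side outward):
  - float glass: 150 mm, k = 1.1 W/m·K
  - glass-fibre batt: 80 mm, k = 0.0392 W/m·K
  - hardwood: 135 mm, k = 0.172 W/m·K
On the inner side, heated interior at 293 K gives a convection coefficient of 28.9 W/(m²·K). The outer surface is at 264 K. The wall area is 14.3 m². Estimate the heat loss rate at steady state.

Series thermal resistances:
R_inner film = 1/(h_i·A) = 1/(28.9×14.3) = 0.00242 K/W
R_float glass = L/(kA) = 0.15/(1.1×14.3) = 0.009536 K/W
R_glass-fibre batt = L/(kA) = 0.08/(0.0392×14.3) = 0.1427 K/W
R_hardwood = L/(kA) = 0.135/(0.172×14.3) = 0.05489 K/W
R_total = 0.2096 K/W
Q = ΔT / R_total = 29 / 0.2096

Q ≈ 138 W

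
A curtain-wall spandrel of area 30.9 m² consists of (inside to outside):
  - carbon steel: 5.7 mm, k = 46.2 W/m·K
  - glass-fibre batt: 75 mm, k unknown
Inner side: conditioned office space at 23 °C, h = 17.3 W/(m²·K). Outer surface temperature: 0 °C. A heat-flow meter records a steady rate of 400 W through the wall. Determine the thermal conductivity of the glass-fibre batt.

k ≈ 0.0436 W/(m·K)

Model the wall as resistances in series:
R_inner film = 1/(h_i·A) = 1/(17.3×30.9) = 0.001871 K/W
R_carbon steel = L/(kA) = 0.0057/(46.2×30.9) = 3.993×10^-6 K/W
Sum of known resistances R_other = 0.001875 K/W
Total R = ΔT/Q = 23/400 = 0.0575 K/W
R_glass-fibre batt = R_total − R_other = 0.05563 K/W
k = L/(R·A) = 0.075/(0.05563×30.9)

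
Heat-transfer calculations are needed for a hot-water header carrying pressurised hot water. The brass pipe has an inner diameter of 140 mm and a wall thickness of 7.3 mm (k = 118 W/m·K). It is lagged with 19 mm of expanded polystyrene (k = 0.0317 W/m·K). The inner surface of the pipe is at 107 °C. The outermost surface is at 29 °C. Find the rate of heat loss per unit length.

For a radial system each layer contributes R = ln(r_out/r_in)/(2πkL); films add R = 1/(hA).
R_brass pipe wall = ln(77.3/70)/(2π×118×1) = 1.338×10^-4 K/W
R_expanded polystyrene = ln(96.3/77.3)/(2π×0.0317×1) = 1.103 K/W
R_total = 1.104 K/W
Q = ΔT/R_total = 78/1.104

q′ ≈ 70.7 W/m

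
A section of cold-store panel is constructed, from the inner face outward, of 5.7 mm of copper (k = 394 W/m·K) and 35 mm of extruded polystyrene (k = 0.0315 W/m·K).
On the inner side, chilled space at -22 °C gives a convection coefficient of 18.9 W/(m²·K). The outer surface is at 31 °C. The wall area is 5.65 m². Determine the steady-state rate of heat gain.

Model the wall as resistances in series:
R_inner film = 1/(h_i·A) = 1/(18.9×5.65) = 0.009365 K/W
R_copper = L/(kA) = 0.0057/(394×5.65) = 2.561×10^-6 K/W
R_extruded polystyrene = L/(kA) = 0.035/(0.0315×5.65) = 0.1967 K/W
R_total = 0.206 K/W
Q = ΔT / R_total = 53 / 0.206

Q ≈ 257 W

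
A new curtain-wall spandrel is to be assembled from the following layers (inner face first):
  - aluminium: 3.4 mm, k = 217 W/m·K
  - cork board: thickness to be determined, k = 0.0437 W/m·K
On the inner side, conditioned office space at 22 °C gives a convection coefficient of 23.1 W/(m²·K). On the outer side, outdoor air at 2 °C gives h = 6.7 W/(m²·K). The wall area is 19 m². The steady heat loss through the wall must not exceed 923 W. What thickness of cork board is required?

Model the wall as resistances in series:
R_inner film = 1/(h_i·A) = 1/(23.1×19) = 0.002278 K/W
R_aluminium = L/(kA) = 0.0034/(217×19) = 8.246×10^-7 K/W
R_outer film = 1/(h_o·A) = 1/(6.7×19) = 0.007855 K/W
Sum of the known resistances R_other = 0.01013 K/W
Required total resistance R_tot = ΔT/Q_allow = 20/923 = 0.02167 K/W
R_cork board = R_tot − R_other = 0.01153 K/W
L = R·k·A = 0.01153×0.0437×19

L ≈ 9.58 mm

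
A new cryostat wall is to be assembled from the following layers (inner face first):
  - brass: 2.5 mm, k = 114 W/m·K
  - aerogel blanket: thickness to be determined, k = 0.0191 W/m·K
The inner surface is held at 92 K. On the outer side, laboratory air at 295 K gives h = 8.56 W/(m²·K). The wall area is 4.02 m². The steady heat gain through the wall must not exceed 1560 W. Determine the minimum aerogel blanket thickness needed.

Model the wall as resistances in series:
R_brass = L/(kA) = 0.0025/(114×4.02) = 5.455×10^-6 K/W
R_outer film = 1/(h_o·A) = 1/(8.56×4.02) = 0.02906 K/W
Sum of the known resistances R_other = 0.02907 K/W
Required total resistance R_tot = ΔT/Q_allow = 203/1560 = 0.1301 K/W
R_aerogel blanket = R_tot − R_other = 0.1011 K/W
L = R·k·A = 0.1011×0.0191×4.02

L ≈ 7.76 mm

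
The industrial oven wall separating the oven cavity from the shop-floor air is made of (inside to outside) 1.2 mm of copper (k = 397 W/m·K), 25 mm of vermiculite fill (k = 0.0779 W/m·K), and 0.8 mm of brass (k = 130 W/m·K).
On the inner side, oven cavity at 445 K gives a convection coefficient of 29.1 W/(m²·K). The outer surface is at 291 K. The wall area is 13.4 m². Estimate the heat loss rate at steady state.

Q ≈ 5810 W

Thermal resistances in series:
R_inner film = 1/(h_i·A) = 1/(29.1×13.4) = 0.002564 K/W
R_copper = L/(kA) = 0.0012/(397×13.4) = 2.256×10^-7 K/W
R_vermiculite fill = L/(kA) = 0.025/(0.0779×13.4) = 0.02395 K/W
R_brass = L/(kA) = 0.0008/(130×13.4) = 4.592×10^-7 K/W
R_total = 0.02651 K/W
Q = ΔT / R_total = 154 / 0.02651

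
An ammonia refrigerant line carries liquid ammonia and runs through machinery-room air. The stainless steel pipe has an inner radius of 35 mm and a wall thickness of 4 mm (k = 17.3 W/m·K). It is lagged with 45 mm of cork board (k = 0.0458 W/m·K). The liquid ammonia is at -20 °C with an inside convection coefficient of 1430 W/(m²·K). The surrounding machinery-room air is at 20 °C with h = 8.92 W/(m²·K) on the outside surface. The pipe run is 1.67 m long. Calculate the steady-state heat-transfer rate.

Per-layer cylindrical resistances, series-summed:
R_inner film = 1/(h_i·2πr₁L) = 1/(1430×2π×0.035×1.67) = 0.001904 K/W
R_stainless steel pipe wall = ln(39/35)/(2π×17.3×1.67) = 5.961×10^-4 K/W
R_cork board = ln(84/39)/(2π×0.0458×1.67) = 1.597 K/W
R_outer film = 1/(h_o·2πr_oL) = 1/(8.92×2π×0.084×1.67) = 0.1272 K/W
R_total = 1.726 K/W
Q = ΔT/R_total = 40/1.726

Q ≈ 23.2 W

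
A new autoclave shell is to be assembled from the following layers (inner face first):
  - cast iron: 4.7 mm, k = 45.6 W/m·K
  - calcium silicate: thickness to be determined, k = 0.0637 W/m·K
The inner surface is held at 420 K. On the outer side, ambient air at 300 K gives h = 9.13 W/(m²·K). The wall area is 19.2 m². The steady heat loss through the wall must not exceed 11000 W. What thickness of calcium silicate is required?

L ≈ 6.36 mm

Thermal resistances in series:
R_cast iron = L/(kA) = 0.0047/(45.6×19.2) = 5.368×10^-6 K/W
R_outer film = 1/(h_o·A) = 1/(9.13×19.2) = 0.005705 K/W
Sum of the known resistances R_other = 0.00571 K/W
Required total resistance R_tot = ΔT/Q_allow = 120/11000 = 0.01091 K/W
R_calcium silicate = R_tot − R_other = 0.005199 K/W
L = R·k·A = 0.005199×0.0637×19.2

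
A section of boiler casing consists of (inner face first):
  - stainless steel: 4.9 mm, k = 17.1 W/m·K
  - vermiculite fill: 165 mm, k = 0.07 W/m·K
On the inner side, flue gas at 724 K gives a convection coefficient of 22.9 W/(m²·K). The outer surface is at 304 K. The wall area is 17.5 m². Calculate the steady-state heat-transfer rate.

Q ≈ 3060 W

Using the resistance-network approach (series):
R_inner film = 1/(h_i·A) = 1/(22.9×17.5) = 0.002495 K/W
R_stainless steel = L/(kA) = 0.0049/(17.1×17.5) = 1.637×10^-5 K/W
R_vermiculite fill = L/(kA) = 0.165/(0.07×17.5) = 0.1347 K/W
R_total = 0.1372 K/W
Q = ΔT / R_total = 420 / 0.1372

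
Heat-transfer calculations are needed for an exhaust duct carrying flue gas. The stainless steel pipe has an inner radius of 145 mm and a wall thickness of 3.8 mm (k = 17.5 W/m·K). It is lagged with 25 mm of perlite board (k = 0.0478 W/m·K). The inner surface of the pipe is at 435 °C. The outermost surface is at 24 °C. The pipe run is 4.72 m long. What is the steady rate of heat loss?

Q ≈ 3750 W

Per-layer cylindrical resistances, series-summed:
R_stainless steel pipe wall = ln(148.8/145)/(2π×17.5×4.72) = 4.985×10^-5 K/W
R_perlite board = ln(173.8/148.8)/(2π×0.0478×4.72) = 0.1096 K/W
R_total = 0.1096 K/W
Q = ΔT/R_total = 411/0.1096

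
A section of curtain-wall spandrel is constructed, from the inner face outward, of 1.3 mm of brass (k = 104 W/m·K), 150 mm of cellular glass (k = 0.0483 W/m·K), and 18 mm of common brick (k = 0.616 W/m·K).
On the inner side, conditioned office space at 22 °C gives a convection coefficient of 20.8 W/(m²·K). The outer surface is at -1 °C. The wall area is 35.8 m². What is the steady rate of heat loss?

Q ≈ 259 W

Using the resistance-network approach (series):
R_inner film = 1/(h_i·A) = 1/(20.8×35.8) = 0.001343 K/W
R_brass = L/(kA) = 0.0013/(104×35.8) = 3.492×10^-7 K/W
R_cellular glass = L/(kA) = 0.15/(0.0483×35.8) = 0.08675 K/W
R_common brick = L/(kA) = 0.018/(0.616×35.8) = 8.162×10^-4 K/W
R_total = 0.08891 K/W
Q = ΔT / R_total = 23 / 0.08891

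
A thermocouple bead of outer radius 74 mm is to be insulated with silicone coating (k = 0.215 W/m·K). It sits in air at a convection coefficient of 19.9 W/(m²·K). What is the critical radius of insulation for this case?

r_cr ≈ 21.6 mm

For a sphere r_cr = 2k/h = 2×0.215/19.9
r_cr = 21.6 mm; since the bare radius (74 mm) is above r_cr, any added insulation will reduce heat loss.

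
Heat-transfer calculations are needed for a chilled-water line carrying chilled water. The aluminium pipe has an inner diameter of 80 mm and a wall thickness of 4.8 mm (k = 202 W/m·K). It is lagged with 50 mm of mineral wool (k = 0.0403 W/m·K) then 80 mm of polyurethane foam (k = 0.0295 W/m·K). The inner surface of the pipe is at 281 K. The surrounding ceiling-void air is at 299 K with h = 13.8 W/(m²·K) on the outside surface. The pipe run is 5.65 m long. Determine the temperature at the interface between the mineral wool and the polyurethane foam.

Cylindrical conduction, so R = ln(r₂/r₁)/(2πkL) per layer, in series:
R_aluminium pipe wall = ln(44.8/40)/(2π×202×5.65) = 1.58×10^-5 K/W
R_mineral wool = ln(94.8/44.8)/(2π×0.0403×5.65) = 0.5239 K/W
R_polyurethane foam = ln(174.8/94.8)/(2π×0.0295×5.65) = 0.5843 K/W
R_outer film = 1/(h_o·2πr_oL) = 1/(13.8×2π×0.1748×5.65) = 0.01168 K/W
R_total = 1.12 K/W
Q = ΔT/R_total = 18/1.12
Q = 16.1 W
T_interface = T_inner + Q·ΣR(inner→interface) = 281 + 16.1×0.5239

T ≈ 289 K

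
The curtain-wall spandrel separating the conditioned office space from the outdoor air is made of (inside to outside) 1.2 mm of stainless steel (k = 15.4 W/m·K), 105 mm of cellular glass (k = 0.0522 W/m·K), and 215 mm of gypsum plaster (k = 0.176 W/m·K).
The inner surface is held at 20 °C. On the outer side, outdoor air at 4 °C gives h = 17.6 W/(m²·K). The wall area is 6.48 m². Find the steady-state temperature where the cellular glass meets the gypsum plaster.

T ≈ 10.2 °C

Using the resistance-network approach (series):
R_stainless steel = L/(kA) = 0.0012/(15.4×6.48) = 1.203×10^-5 K/W
R_cellular glass = L/(kA) = 0.105/(0.0522×6.48) = 0.3104 K/W
R_gypsum plaster = L/(kA) = 0.215/(0.176×6.48) = 0.1885 K/W
R_outer film = 1/(h_o·A) = 1/(17.6×6.48) = 0.008768 K/W
R_total = 0.5077 K/W;  Q = ΔT/R_total = 16/0.5077 = 31.51 W
T_interface = T_inner − Q·ΣR(inner→interface) = 20 − 31.5×0.3104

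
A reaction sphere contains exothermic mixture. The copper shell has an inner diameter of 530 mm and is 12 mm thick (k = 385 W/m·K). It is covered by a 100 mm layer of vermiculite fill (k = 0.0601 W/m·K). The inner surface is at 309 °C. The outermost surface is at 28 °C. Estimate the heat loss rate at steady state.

Spherical conduction: R = (1/r_in − 1/r_out)/(4πk) per layer; series-sum.
R_copper shell = (1/0.265 − 1/0.277)/(4π×385) = 3.379×10^-5 K/W
R_vermiculite fill = (1/0.277 − 1/0.377)/(4π×0.0601) = 1.268 K/W
R_total = 1.268 K/W
Q = ΔT/R_total = 281/1.268

Q ≈ 222 W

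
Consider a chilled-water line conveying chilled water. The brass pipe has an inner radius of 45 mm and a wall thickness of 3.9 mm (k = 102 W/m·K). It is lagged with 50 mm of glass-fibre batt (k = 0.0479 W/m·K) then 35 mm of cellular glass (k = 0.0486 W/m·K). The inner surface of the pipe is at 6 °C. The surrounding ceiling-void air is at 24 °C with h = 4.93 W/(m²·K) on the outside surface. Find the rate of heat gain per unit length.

q′ ≈ 5.04 W/m

For a radial system each layer contributes R = ln(r_out/r_in)/(2πkL); films add R = 1/(hA).
R_brass pipe wall = ln(48.9/45)/(2π×102×1) = 1.297×10^-4 K/W
R_glass-fibre batt = ln(98.9/48.9)/(2π×0.0479×1) = 2.34 K/W
R_cellular glass = ln(133.9/98.9)/(2π×0.0486×1) = 0.9922 K/W
R_outer film = 1/(h_o·2πr_oL) = 1/(4.93×2π×0.1339×1) = 0.2411 K/W
R_total = 3.574 K/W
Q = ΔT/R_total = 18/3.574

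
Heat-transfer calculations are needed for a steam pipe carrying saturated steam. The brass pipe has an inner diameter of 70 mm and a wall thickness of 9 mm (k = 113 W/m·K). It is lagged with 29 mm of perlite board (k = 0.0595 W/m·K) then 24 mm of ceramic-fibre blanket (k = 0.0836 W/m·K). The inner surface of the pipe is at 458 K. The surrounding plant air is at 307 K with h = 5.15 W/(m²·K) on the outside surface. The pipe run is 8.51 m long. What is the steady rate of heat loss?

Per-layer cylindrical resistances, series-summed:
R_brass pipe wall = ln(44/35)/(2π×113×8.51) = 3.787×10^-5 K/W
R_perlite board = ln(73/44)/(2π×0.0595×8.51) = 0.1591 K/W
R_ceramic-fibre blanket = ln(97/73)/(2π×0.0836×8.51) = 0.06359 K/W
R_outer film = 1/(h_o·2πr_oL) = 1/(5.15×2π×0.097×8.51) = 0.03744 K/W
R_total = 0.2602 K/W
Q = ΔT/R_total = 151/0.2602

Q ≈ 580 W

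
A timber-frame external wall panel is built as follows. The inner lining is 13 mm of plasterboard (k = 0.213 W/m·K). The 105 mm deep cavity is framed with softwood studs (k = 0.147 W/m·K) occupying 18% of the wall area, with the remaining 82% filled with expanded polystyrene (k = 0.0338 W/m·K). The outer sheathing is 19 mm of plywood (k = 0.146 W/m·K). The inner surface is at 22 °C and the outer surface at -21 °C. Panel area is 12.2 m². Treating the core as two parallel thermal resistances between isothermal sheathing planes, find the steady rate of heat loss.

Q ≈ 246 W

Sheathing layers in series; stud and cavity paths in parallel between them.
R_inner = 0.013/(0.213×12.2) = 0.005003 K/W
R_stud  = 0.105/(0.147×0.18×12.2) = 0.3253 K/W
R_cav   = 0.105/(0.0338×0.82×12.2) = 0.3105 K/W
1/R_core = 1/R_stud + 1/R_cav → R_core = 0.1589 K/W
R_outer = 0.019/(0.146×12.2) = 0.01067 K/W
R_total = 0.1745 K/W
Q = ΔT/R_total = 43/0.1745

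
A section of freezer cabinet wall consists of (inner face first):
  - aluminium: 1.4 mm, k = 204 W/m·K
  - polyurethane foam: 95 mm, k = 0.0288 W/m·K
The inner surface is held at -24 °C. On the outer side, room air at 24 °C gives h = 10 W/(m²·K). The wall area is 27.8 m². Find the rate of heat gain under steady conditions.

Series thermal resistances:
R_aluminium = L/(kA) = 0.0014/(204×27.8) = 2.469×10^-7 K/W
R_polyurethane foam = L/(kA) = 0.095/(0.0288×27.8) = 0.1187 K/W
R_outer film = 1/(h_o·A) = 1/(10×27.8) = 0.003597 K/W
R_total = 0.1223 K/W
Q = ΔT / R_total = 48 / 0.1223

Q ≈ 393 W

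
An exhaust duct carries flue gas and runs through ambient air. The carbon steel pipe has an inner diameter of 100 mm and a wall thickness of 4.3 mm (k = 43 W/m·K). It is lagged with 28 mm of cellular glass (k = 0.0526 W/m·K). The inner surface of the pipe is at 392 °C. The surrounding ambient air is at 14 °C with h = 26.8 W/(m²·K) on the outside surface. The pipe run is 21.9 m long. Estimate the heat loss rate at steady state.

For a radial system each layer contributes R = ln(r_out/r_in)/(2πkL); films add R = 1/(hA).
R_carbon steel pipe wall = ln(54.3/50)/(2π×43×21.9) = 1.394×10^-5 K/W
R_cellular glass = ln(82.3/54.3)/(2π×0.0526×21.9) = 0.05745 K/W
R_outer film = 1/(h_o·2πr_oL) = 1/(26.8×2π×0.0823×21.9) = 0.003295 K/W
R_total = 0.06076 K/W
Q = ΔT/R_total = 378/0.06076

Q ≈ 6220 W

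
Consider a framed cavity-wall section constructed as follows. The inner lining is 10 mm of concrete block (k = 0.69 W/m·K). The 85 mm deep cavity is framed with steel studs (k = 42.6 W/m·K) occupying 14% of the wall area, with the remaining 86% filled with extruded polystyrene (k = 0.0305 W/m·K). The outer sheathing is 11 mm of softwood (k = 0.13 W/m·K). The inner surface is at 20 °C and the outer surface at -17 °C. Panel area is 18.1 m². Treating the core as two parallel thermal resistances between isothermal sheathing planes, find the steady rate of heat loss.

Sheathing layers in series; stud and cavity paths in parallel between them.
R_inner = 0.01/(0.69×18.1) = 8.007×10^-4 K/W
R_stud  = 0.085/(42.6×0.14×18.1) = 7.874×10^-4 K/W
R_cav   = 0.085/(0.0305×0.86×18.1) = 0.179 K/W
1/R_core = 1/R_stud + 1/R_cav → R_core = 7.84×10^-4 K/W
R_outer = 0.011/(0.13×18.1) = 0.004675 K/W
R_total = 0.00626 K/W
Q = ΔT/R_total = 37/0.00626

Q ≈ 5910 W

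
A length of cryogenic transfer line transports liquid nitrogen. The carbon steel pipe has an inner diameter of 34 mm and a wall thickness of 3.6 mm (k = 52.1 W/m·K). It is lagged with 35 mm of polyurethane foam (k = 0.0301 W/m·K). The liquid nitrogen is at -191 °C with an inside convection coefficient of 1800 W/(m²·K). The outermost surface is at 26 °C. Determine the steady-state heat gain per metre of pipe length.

Radial resistances (cylindrical: R_cond = ln(r_o/r_i)/(2πkL), R_conv = 1/(h·2πrL)):
R_inner film = 1/(h_i·2πr₁L) = 1/(1800×2π×0.017×1) = 0.005201 K/W
R_carbon steel pipe wall = ln(20.6/17)/(2π×52.1×1) = 5.868×10^-4 K/W
R_polyurethane foam = ln(55.6/20.6)/(2π×0.0301×1) = 5.25 K/W
R_total = 5.256 K/W
Q = ΔT/R_total = 217/5.256

q′ ≈ 41.3 W/m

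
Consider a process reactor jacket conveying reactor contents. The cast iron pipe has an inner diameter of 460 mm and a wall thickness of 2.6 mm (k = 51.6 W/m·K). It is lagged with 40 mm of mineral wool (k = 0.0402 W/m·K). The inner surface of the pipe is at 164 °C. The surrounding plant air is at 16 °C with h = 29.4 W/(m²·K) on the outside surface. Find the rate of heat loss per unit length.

q′ ≈ 228 W/m

Cylindrical conduction, so R = ln(r₂/r₁)/(2πkL) per layer, in series:
R_cast iron pipe wall = ln(232.6/230)/(2π×51.6×1) = 3.467×10^-5 K/W
R_mineral wool = ln(272.6/232.6)/(2π×0.0402×1) = 0.6282 K/W
R_outer film = 1/(h_o·2πr_oL) = 1/(29.4×2π×0.2726×1) = 0.01986 K/W
R_total = 0.6481 K/W
Q = ΔT/R_total = 148/0.6481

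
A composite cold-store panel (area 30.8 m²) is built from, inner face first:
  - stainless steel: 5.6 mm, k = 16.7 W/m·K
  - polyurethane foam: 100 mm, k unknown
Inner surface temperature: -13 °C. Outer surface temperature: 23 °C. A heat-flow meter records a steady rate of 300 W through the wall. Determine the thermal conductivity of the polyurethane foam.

k ≈ 0.0271 W/(m·K)

Thermal resistances in series:
R_stainless steel = L/(kA) = 0.0056/(16.7×30.8) = 1.089×10^-5 K/W
Sum of known resistances R_other = 1.089×10^-5 K/W
Total R = ΔT/Q = 36/300 = 0.12 K/W
R_polyurethane foam = R_total − R_other = 0.12 K/W
k = L/(R·A) = 0.1/(0.12×30.8)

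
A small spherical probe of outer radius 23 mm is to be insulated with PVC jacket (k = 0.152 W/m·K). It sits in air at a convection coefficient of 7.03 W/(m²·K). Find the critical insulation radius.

For a sphere r_cr = 2k/h = 2×0.152/7.03
r_cr = 43.2 mm; since the bare radius (23 mm) is below r_cr, adding a thin layer of insulation will *increase* heat loss.

r_cr ≈ 43.2 mm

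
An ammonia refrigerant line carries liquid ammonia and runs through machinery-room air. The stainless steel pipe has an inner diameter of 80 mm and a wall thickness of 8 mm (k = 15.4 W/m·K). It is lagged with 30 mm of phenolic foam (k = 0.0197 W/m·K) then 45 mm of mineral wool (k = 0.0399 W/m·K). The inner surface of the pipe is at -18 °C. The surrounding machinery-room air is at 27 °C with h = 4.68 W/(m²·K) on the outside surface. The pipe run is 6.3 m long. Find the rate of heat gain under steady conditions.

Cylindrical conduction, so R = ln(r₂/r₁)/(2πkL) per layer, in series:
R_stainless steel pipe wall = ln(48/40)/(2π×15.4×6.3) = 2.991×10^-4 K/W
R_phenolic foam = ln(78/48)/(2π×0.0197×6.3) = 0.6226 K/W
R_mineral wool = ln(123/78)/(2π×0.0399×6.3) = 0.2884 K/W
R_outer film = 1/(h_o·2πr_oL) = 1/(4.68×2π×0.123×6.3) = 0.04389 K/W
R_total = 0.9552 K/W
Q = ΔT/R_total = 45/0.9552

Q ≈ 47.1 W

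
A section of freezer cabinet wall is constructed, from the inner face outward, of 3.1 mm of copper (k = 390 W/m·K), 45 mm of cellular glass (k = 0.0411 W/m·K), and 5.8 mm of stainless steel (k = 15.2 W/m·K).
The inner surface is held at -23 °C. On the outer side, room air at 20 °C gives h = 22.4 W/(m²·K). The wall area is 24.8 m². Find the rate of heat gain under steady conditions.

Q ≈ 936 W

Series thermal resistances:
R_copper = L/(kA) = 0.0031/(390×24.8) = 3.205×10^-7 K/W
R_cellular glass = L/(kA) = 0.045/(0.0411×24.8) = 0.04415 K/W
R_stainless steel = L/(kA) = 0.0058/(15.2×24.8) = 1.539×10^-5 K/W
R_outer film = 1/(h_o·A) = 1/(22.4×24.8) = 0.0018 K/W
R_total = 0.04596 K/W
Q = ΔT / R_total = 43 / 0.04596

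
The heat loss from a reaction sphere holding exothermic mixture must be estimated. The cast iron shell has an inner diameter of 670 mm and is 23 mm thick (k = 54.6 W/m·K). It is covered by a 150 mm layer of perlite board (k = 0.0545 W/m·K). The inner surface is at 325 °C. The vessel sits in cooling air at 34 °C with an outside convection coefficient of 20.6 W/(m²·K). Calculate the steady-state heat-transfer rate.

Each spherical layer contributes R = (1/r_i − 1/r_o)/(4πk):
R_cast iron shell = (1/0.335 − 1/0.358)/(4π×54.6) = 2.795×10^-4 K/W
R_perlite board = (1/0.358 − 1/0.508)/(4π×0.0545) = 1.204 K/W
R_outer film = 1/(h·4πr_o²) = 1/(20.6×4π×0.508²) = 0.01497 K/W
R_total = 1.22 K/W
Q = ΔT/R_total = 291/1.22

Q ≈ 239 W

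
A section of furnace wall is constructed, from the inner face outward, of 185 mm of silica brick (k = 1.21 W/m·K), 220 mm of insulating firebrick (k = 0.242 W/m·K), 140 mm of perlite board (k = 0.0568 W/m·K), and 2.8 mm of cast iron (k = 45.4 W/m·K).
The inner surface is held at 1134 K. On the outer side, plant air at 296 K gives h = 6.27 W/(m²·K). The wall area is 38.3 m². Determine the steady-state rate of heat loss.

Q ≈ 8710 W

Series thermal resistances:
R_silica brick = L/(kA) = 0.185/(1.21×38.3) = 0.003992 K/W
R_insulating firebrick = L/(kA) = 0.22/(0.242×38.3) = 0.02374 K/W
R_perlite board = L/(kA) = 0.14/(0.0568×38.3) = 0.06435 K/W
R_cast iron = L/(kA) = 0.0028/(45.4×38.3) = 1.61×10^-6 K/W
R_outer film = 1/(h_o·A) = 1/(6.27×38.3) = 0.004164 K/W
R_total = 0.09625 K/W
Q = ΔT / R_total = 838 / 0.09625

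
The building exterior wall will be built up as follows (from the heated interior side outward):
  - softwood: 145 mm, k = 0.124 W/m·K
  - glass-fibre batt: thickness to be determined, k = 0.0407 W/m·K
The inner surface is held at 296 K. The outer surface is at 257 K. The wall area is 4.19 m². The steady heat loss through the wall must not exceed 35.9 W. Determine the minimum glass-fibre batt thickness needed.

Series thermal resistances:
R_softwood = L/(kA) = 0.145/(0.124×4.19) = 0.2791 K/W
Sum of the known resistances R_other = 0.2791 K/W
Required total resistance R_tot = ΔT/Q_allow = 39/35.9 = 1.086 K/W
R_glass-fibre batt = R_tot − R_other = 0.8073 K/W
L = R·k·A = 0.8073×0.0407×4.19

L ≈ 138 mm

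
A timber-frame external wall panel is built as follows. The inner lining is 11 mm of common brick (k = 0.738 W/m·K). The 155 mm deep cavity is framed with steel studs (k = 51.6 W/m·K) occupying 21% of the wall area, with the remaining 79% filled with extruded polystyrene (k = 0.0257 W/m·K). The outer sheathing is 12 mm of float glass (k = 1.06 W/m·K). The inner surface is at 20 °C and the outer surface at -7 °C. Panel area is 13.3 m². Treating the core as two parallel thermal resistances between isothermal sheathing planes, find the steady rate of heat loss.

Q ≈ 8870 W

Sheathing layers in series; stud and cavity paths in parallel between them.
R_inner = 0.011/(0.738×13.3) = 0.001121 K/W
R_stud  = 0.155/(51.6×0.21×13.3) = 0.001076 K/W
R_cav   = 0.155/(0.0257×0.79×13.3) = 0.574 K/W
1/R_core = 1/R_stud + 1/R_cav → R_core = 0.001073 K/W
R_outer = 0.012/(1.06×13.3) = 8.512×10^-4 K/W
R_total = 0.003045 K/W
Q = ΔT/R_total = 27/0.003045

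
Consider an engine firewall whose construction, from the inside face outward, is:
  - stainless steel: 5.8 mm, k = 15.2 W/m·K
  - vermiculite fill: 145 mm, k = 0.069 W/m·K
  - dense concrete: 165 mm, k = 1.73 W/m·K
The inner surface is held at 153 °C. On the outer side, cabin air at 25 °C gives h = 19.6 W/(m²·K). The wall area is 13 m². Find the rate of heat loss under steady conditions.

Model the wall as resistances in series:
R_stainless steel = L/(kA) = 0.0058/(15.2×13) = 2.935×10^-5 K/W
R_vermiculite fill = L/(kA) = 0.145/(0.069×13) = 0.1616 K/W
R_dense concrete = L/(kA) = 0.165/(1.73×13) = 0.007337 K/W
R_outer film = 1/(h_o·A) = 1/(19.6×13) = 0.003925 K/W
R_total = 0.1729 K/W
Q = ΔT / R_total = 128 / 0.1729

Q ≈ 740 W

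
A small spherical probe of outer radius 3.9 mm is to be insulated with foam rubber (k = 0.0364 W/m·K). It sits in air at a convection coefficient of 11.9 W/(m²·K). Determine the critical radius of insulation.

For a sphere r_cr = 2k/h = 2×0.0364/11.9
r_cr = 6.12 mm; since the bare radius (3.9 mm) is below r_cr, adding a thin layer of insulation will *increase* heat loss.

r_cr ≈ 6.12 mm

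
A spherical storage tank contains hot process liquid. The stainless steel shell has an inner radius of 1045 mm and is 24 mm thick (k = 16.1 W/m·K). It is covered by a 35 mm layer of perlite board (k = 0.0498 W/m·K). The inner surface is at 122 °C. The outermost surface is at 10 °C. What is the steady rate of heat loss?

Spherical conduction: R = (1/r_in − 1/r_out)/(4πk) per layer; series-sum.
R_stainless steel shell = (1/1.045 − 1/1.069)/(4π×16.1) = 1.062×10^-4 K/W
R_perlite board = (1/1.069 − 1/1.104)/(4π×0.0498) = 0.04739 K/W
R_total = 0.0475 K/W
Q = ΔT/R_total = 112/0.0475

Q ≈ 2360 W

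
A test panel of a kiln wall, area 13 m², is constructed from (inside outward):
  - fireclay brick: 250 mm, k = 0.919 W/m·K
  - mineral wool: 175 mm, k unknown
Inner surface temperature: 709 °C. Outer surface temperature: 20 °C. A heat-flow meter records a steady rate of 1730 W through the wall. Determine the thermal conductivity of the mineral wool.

k ≈ 0.0357 W/(m·K)

Series thermal resistances:
R_fireclay brick = L/(kA) = 0.25/(0.919×13) = 0.02093 K/W
Sum of known resistances R_other = 0.02093 K/W
Total R = ΔT/Q = 689/1730 = 0.3983 K/W
R_mineral wool = R_total − R_other = 0.3773 K/W
k = L/(R·A) = 0.175/(0.3773×13)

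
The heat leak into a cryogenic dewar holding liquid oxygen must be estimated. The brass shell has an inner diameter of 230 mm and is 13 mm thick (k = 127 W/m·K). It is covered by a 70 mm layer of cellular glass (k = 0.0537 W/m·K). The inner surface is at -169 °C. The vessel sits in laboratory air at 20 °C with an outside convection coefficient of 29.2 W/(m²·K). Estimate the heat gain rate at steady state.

Q ≈ 45.4 W

Each spherical layer contributes R = (1/r_i − 1/r_o)/(4πk):
R_brass shell = (1/0.115 − 1/0.128)/(4π×127) = 5.534×10^-4 K/W
R_cellular glass = (1/0.128 − 1/0.198)/(4π×0.0537) = 4.093 K/W
R_outer film = 1/(h·4πr_o²) = 1/(29.2×4π×0.198²) = 0.06951 K/W
R_total = 4.163 K/W
Q = ΔT/R_total = 189/4.163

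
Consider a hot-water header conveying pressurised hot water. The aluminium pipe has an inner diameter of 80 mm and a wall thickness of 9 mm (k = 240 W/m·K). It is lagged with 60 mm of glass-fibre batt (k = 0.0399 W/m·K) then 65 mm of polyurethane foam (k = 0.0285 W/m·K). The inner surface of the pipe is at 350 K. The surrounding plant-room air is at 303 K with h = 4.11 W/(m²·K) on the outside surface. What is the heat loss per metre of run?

Cylindrical conduction, so R = ln(r₂/r₁)/(2πkL) per layer, in series:
R_aluminium pipe wall = ln(49/40)/(2π×240×1) = 1.346×10^-4 K/W
R_glass-fibre batt = ln(109/49)/(2π×0.0399×1) = 3.189 K/W
R_polyurethane foam = ln(174/109)/(2π×0.0285×1) = 2.612 K/W
R_outer film = 1/(h_o·2πr_oL) = 1/(4.11×2π×0.174×1) = 0.2226 K/W
R_total = 6.024 K/W
Q = ΔT/R_total = 47/6.024

q′ ≈ 7.8 W/m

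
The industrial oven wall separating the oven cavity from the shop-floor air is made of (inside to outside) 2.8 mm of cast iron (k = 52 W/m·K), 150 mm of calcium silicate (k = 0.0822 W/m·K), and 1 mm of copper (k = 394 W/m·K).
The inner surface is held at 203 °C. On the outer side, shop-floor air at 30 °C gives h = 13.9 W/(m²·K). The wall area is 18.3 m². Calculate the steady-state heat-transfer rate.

Q ≈ 1670 W

Using the resistance-network approach (series):
R_cast iron = L/(kA) = 0.0028/(52×18.3) = 2.942×10^-6 K/W
R_calcium silicate = L/(kA) = 0.15/(0.0822×18.3) = 0.09972 K/W
R_copper = L/(kA) = 0.001/(394×18.3) = 1.387×10^-7 K/W
R_outer film = 1/(h_o·A) = 1/(13.9×18.3) = 0.003931 K/W
R_total = 0.1037 K/W
Q = ΔT / R_total = 173 / 0.1037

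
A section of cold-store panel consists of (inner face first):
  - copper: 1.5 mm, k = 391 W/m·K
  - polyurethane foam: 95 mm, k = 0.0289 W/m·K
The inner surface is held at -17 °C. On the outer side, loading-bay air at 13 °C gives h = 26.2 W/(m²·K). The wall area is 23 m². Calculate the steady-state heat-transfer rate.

Thermal resistances in series:
R_copper = L/(kA) = 0.0015/(391×23) = 1.668×10^-7 K/W
R_polyurethane foam = L/(kA) = 0.095/(0.0289×23) = 0.1429 K/W
R_outer film = 1/(h_o·A) = 1/(26.2×23) = 0.001659 K/W
R_total = 0.1446 K/W
Q = ΔT / R_total = 30 / 0.1446

Q ≈ 207 W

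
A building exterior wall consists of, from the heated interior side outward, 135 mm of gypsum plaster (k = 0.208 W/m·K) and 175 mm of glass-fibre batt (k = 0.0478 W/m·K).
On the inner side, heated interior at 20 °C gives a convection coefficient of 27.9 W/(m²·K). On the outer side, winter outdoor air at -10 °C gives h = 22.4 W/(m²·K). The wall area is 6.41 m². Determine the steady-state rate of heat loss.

Model the wall as resistances in series:
R_inner film = 1/(h_i·A) = 1/(27.9×6.41) = 0.005592 K/W
R_gypsum plaster = L/(kA) = 0.135/(0.208×6.41) = 0.1013 K/W
R_glass-fibre batt = L/(kA) = 0.175/(0.0478×6.41) = 0.5712 K/W
R_outer film = 1/(h_o·A) = 1/(22.4×6.41) = 0.006965 K/W
R_total = 0.685 K/W
Q = ΔT / R_total = 30 / 0.685

Q ≈ 43.8 W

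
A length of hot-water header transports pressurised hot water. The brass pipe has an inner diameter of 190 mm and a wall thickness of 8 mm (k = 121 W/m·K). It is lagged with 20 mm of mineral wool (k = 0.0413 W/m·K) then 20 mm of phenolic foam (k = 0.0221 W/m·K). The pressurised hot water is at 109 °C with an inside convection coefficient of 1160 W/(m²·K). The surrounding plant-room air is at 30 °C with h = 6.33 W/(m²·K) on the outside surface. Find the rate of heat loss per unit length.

q′ ≈ 40.6 W/m

Per-layer cylindrical resistances, series-summed:
R_inner film = 1/(h_i·2πr₁L) = 1/(1160×2π×0.095×1) = 0.001444 K/W
R_brass pipe wall = ln(103/95)/(2π×121×1) = 1.063×10^-4 K/W
R_mineral wool = ln(123/103)/(2π×0.0413×1) = 0.6838 K/W
R_phenolic foam = ln(143/123)/(2π×0.0221×1) = 1.085 K/W
R_outer film = 1/(h_o·2πr_oL) = 1/(6.33×2π×0.143×1) = 0.1758 K/W
R_total = 1.946 K/W
Q = ΔT/R_total = 79/1.946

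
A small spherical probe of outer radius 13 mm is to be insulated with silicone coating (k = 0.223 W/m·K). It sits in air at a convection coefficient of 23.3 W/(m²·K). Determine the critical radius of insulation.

r_cr ≈ 19.1 mm

For a sphere r_cr = 2k/h = 2×0.223/23.3
r_cr = 19.1 mm; since the bare radius (13 mm) is below r_cr, adding a thin layer of insulation will *increase* heat loss.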